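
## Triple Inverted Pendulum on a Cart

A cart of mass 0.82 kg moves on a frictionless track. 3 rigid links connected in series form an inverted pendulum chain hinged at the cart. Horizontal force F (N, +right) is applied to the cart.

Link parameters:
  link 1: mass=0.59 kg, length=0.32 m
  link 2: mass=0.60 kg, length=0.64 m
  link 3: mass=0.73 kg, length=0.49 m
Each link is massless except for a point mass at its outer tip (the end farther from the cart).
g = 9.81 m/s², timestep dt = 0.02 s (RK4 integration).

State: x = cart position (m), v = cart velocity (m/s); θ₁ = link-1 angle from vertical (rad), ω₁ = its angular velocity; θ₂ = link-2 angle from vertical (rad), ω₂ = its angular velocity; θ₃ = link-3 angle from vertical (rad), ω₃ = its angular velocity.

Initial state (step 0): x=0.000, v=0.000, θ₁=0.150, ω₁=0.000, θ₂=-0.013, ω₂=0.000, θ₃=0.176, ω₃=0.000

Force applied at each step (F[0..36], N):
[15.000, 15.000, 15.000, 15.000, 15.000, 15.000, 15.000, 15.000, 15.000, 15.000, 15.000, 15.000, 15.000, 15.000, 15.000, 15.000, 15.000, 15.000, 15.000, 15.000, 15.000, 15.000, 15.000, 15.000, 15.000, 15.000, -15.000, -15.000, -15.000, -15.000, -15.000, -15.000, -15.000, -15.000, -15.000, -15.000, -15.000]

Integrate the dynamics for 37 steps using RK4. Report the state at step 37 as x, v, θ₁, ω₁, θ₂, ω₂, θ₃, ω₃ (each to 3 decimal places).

Answer: x=1.143, v=-4.676, θ₁=-3.294, ω₁=-3.768, θ₂=-3.374, ω₂=-17.775, θ₃=-3.433, ω₃=-0.868

Derivation:
apply F[0]=+15.000 → step 1: x=0.003, v=0.291, θ₁=0.144, ω₁=-0.568, θ₂=-0.016, ω₂=-0.253, θ₃=0.178, ω₃=0.181
apply F[1]=+15.000 → step 2: x=0.012, v=0.590, θ₁=0.127, ω₁=-1.187, θ₂=-0.023, ω₂=-0.494, θ₃=0.183, ω₃=0.364
apply F[2]=+15.000 → step 3: x=0.027, v=0.904, θ₁=0.096, ω₁=-1.907, θ₂=-0.035, ω₂=-0.708, θ₃=0.192, ω₃=0.546
apply F[3]=+15.000 → step 4: x=0.048, v=1.241, θ₁=0.050, ω₁=-2.780, θ₂=-0.051, ω₂=-0.876, θ₃=0.205, ω₃=0.716
apply F[4]=+15.000 → step 5: x=0.076, v=1.601, θ₁=-0.016, ω₁=-3.832, θ₂=-0.070, ω₂=-0.974, θ₃=0.221, ω₃=0.846
apply F[5]=+15.000 → step 6: x=0.112, v=1.970, θ₁=-0.105, ω₁=-5.010, θ₂=-0.089, ω₂=-0.994, θ₃=0.238, ω₃=0.884
apply F[6]=+15.000 → step 7: x=0.155, v=2.310, θ₁=-0.216, ω₁=-6.125, θ₂=-0.109, ω₂=-0.975, θ₃=0.255, ω₃=0.783
apply F[7]=+15.000 → step 8: x=0.204, v=2.580, θ₁=-0.347, ω₁=-6.942, θ₂=-0.129, ω₂=-1.003, θ₃=0.269, ω₃=0.545
apply F[8]=+15.000 → step 9: x=0.258, v=2.770, θ₁=-0.491, ω₁=-7.400, θ₂=-0.150, ω₂=-1.142, θ₃=0.276, ω₃=0.234
apply F[9]=+15.000 → step 10: x=0.314, v=2.899, θ₁=-0.642, ω₁=-7.606, θ₂=-0.175, ω₂=-1.395, θ₃=0.278, ω₃=-0.090
apply F[10]=+15.000 → step 11: x=0.373, v=2.989, θ₁=-0.795, ω₁=-7.679, θ₂=-0.206, ω₂=-1.737, θ₃=0.273, ω₃=-0.401
apply F[11]=+15.000 → step 12: x=0.434, v=3.053, θ₁=-0.949, ω₁=-7.690, θ₂=-0.245, ω₂=-2.143, θ₃=0.262, ω₃=-0.697
apply F[12]=+15.000 → step 13: x=0.495, v=3.097, θ₁=-1.102, ω₁=-7.666, θ₂=-0.292, ω₂=-2.596, θ₃=0.245, ω₃=-0.986
apply F[13]=+15.000 → step 14: x=0.558, v=3.126, θ₁=-1.255, ω₁=-7.615, θ₂=-0.349, ω₂=-3.085, θ₃=0.222, ω₃=-1.278
apply F[14]=+15.000 → step 15: x=0.620, v=3.144, θ₁=-1.406, ω₁=-7.526, θ₂=-0.416, ω₂=-3.600, θ₃=0.194, ω₃=-1.585
apply F[15]=+15.000 → step 16: x=0.683, v=3.155, θ₁=-1.556, ω₁=-7.384, θ₂=-0.493, ω₂=-4.134, θ₃=0.159, ω₃=-1.919
apply F[16]=+15.000 → step 17: x=0.746, v=3.164, θ₁=-1.701, ω₁=-7.161, θ₂=-0.581, ω₂=-4.678, θ₃=0.117, ω₃=-2.296
apply F[17]=+15.000 → step 18: x=0.810, v=3.177, θ₁=-1.841, ω₁=-6.827, θ₂=-0.680, ω₂=-5.218, θ₃=0.067, ω₃=-2.728
apply F[18]=+15.000 → step 19: x=0.874, v=3.200, θ₁=-1.973, ω₁=-6.343, θ₂=-0.790, ω₂=-5.742, θ₃=0.007, ω₃=-3.232
apply F[19]=+15.000 → step 20: x=0.938, v=3.240, θ₁=-2.094, ω₁=-5.673, θ₂=-0.910, ω₂=-6.231, θ₃=-0.063, ω₃=-3.822
apply F[20]=+15.000 → step 21: x=1.003, v=3.301, θ₁=-2.199, ω₁=-4.791, θ₂=-1.039, ω₂=-6.664, θ₃=-0.146, ω₃=-4.511
apply F[21]=+15.000 → step 22: x=1.070, v=3.379, θ₁=-2.284, ω₁=-3.694, θ₂=-1.176, ω₂=-7.024, θ₃=-0.244, ω₃=-5.309
apply F[22]=+15.000 → step 23: x=1.139, v=3.465, θ₁=-2.345, ω₁=-2.414, θ₂=-1.319, ω₂=-7.297, θ₃=-0.359, ω₃=-6.229
apply F[23]=+15.000 → step 24: x=1.209, v=3.540, θ₁=-2.380, ω₁=-1.019, θ₂=-1.467, ω₂=-7.470, θ₃=-0.494, ω₃=-7.292
apply F[24]=+15.000 → step 25: x=1.280, v=3.577, θ₁=-2.386, ω₁=0.385, θ₂=-1.617, ω₂=-7.519, θ₃=-0.652, ω₃=-8.531
apply F[25]=+15.000 → step 26: x=1.351, v=3.536, θ₁=-2.365, ω₁=1.637, θ₂=-1.767, ω₂=-7.380, θ₃=-0.837, ω₃=-9.995
apply F[26]=-15.000 → step 27: x=1.416, v=2.959, θ₁=-2.337, ω₁=1.114, θ₂=-1.907, ω₂=-6.640, θ₃=-1.049, ω₃=-11.207
apply F[27]=-15.000 → step 28: x=1.469, v=2.339, θ₁=-2.323, ω₁=0.266, θ₂=-2.031, ω₂=-5.701, θ₃=-1.286, ω₃=-12.437
apply F[28]=-15.000 → step 29: x=1.509, v=1.653, θ₁=-2.329, ω₁=-0.909, θ₂=-2.134, ω₂=-4.628, θ₃=-1.547, ω₃=-13.682
apply F[29]=-15.000 → step 30: x=1.535, v=0.843, θ₁=-2.362, ω₁=-2.446, θ₂=-2.216, ω₂=-3.596, θ₃=-1.833, ω₃=-14.898
apply F[30]=-15.000 → step 31: x=1.542, v=-0.165, θ₁=-2.429, ω₁=-4.372, θ₂=-2.281, ω₂=-3.003, θ₃=-2.141, ω₃=-15.818
apply F[31]=-15.000 → step 32: x=1.527, v=-1.366, θ₁=-2.538, ω₁=-6.487, θ₂=-2.344, ω₂=-3.465, θ₃=-2.459, ω₃=-15.853
apply F[32]=-15.000 → step 33: x=1.487, v=-2.612, θ₁=-2.687, ω₁=-8.325, θ₂=-2.429, ω₂=-5.258, θ₃=-2.766, ω₃=-14.651
apply F[33]=-15.000 → step 34: x=1.423, v=-3.751, θ₁=-2.866, ω₁=-9.348, θ₂=-2.561, ω₂=-8.101, θ₃=-3.038, ω₃=-12.327
apply F[34]=-15.000 → step 35: x=1.339, v=-4.624, θ₁=-3.050, ω₁=-8.782, θ₂=-2.758, ω₂=-11.698, θ₃=-3.252, ω₃=-8.902
apply F[35]=-15.000 → step 36: x=1.241, v=-5.015, θ₁=-3.202, ω₁=-6.103, θ₂=-3.032, ω₂=-15.683, θ₃=-3.387, ω₃=-4.414
apply F[36]=-15.000 → step 37: x=1.143, v=-4.676, θ₁=-3.294, ω₁=-3.768, θ₂=-3.374, ω₂=-17.775, θ₃=-3.433, ω₃=-0.868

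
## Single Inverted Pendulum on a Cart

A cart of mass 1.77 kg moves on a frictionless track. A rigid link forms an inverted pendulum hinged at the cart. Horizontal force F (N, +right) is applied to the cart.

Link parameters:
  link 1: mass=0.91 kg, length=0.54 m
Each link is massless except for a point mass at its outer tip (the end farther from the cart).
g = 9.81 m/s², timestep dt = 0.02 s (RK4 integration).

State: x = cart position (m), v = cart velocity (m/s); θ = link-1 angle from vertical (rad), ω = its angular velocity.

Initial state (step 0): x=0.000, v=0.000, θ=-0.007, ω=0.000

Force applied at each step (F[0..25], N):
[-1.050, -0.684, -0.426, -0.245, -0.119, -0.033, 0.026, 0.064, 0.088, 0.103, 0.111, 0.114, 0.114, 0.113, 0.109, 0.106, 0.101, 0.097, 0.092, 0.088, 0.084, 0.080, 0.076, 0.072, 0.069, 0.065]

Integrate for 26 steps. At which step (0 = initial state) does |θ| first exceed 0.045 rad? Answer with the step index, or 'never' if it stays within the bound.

Answer: never

Derivation:
apply F[0]=-1.050 → step 1: x=-0.000, v=-0.011, θ=-0.007, ω=0.018
apply F[1]=-0.684 → step 2: x=-0.000, v=-0.018, θ=-0.006, ω=0.029
apply F[2]=-0.426 → step 3: x=-0.001, v=-0.022, θ=-0.006, ω=0.034
apply F[3]=-0.245 → step 4: x=-0.001, v=-0.025, θ=-0.005, ω=0.037
apply F[4]=-0.119 → step 5: x=-0.002, v=-0.026, θ=-0.004, ω=0.037
apply F[5]=-0.033 → step 6: x=-0.002, v=-0.026, θ=-0.004, ω=0.035
apply F[6]=+0.026 → step 7: x=-0.003, v=-0.025, θ=-0.003, ω=0.033
apply F[7]=+0.064 → step 8: x=-0.003, v=-0.024, θ=-0.002, ω=0.030
apply F[8]=+0.088 → step 9: x=-0.004, v=-0.023, θ=-0.002, ω=0.027
apply F[9]=+0.103 → step 10: x=-0.004, v=-0.021, θ=-0.001, ω=0.024
apply F[10]=+0.111 → step 11: x=-0.005, v=-0.020, θ=-0.001, ω=0.021
apply F[11]=+0.114 → step 12: x=-0.005, v=-0.019, θ=-0.000, ω=0.019
apply F[12]=+0.114 → step 13: x=-0.005, v=-0.017, θ=0.000, ω=0.016
apply F[13]=+0.113 → step 14: x=-0.006, v=-0.016, θ=0.000, ω=0.014
apply F[14]=+0.109 → step 15: x=-0.006, v=-0.015, θ=0.001, ω=0.012
apply F[15]=+0.106 → step 16: x=-0.006, v=-0.014, θ=0.001, ω=0.010
apply F[16]=+0.101 → step 17: x=-0.007, v=-0.013, θ=0.001, ω=0.008
apply F[17]=+0.097 → step 18: x=-0.007, v=-0.012, θ=0.001, ω=0.007
apply F[18]=+0.092 → step 19: x=-0.007, v=-0.011, θ=0.001, ω=0.006
apply F[19]=+0.088 → step 20: x=-0.007, v=-0.010, θ=0.001, ω=0.005
apply F[20]=+0.084 → step 21: x=-0.007, v=-0.009, θ=0.001, ω=0.004
apply F[21]=+0.080 → step 22: x=-0.008, v=-0.008, θ=0.002, ω=0.003
apply F[22]=+0.076 → step 23: x=-0.008, v=-0.008, θ=0.002, ω=0.002
apply F[23]=+0.072 → step 24: x=-0.008, v=-0.007, θ=0.002, ω=0.001
apply F[24]=+0.069 → step 25: x=-0.008, v=-0.006, θ=0.002, ω=0.001
apply F[25]=+0.065 → step 26: x=-0.008, v=-0.006, θ=0.002, ω=0.000
max |θ| = 0.007 ≤ 0.045 over all 27 states.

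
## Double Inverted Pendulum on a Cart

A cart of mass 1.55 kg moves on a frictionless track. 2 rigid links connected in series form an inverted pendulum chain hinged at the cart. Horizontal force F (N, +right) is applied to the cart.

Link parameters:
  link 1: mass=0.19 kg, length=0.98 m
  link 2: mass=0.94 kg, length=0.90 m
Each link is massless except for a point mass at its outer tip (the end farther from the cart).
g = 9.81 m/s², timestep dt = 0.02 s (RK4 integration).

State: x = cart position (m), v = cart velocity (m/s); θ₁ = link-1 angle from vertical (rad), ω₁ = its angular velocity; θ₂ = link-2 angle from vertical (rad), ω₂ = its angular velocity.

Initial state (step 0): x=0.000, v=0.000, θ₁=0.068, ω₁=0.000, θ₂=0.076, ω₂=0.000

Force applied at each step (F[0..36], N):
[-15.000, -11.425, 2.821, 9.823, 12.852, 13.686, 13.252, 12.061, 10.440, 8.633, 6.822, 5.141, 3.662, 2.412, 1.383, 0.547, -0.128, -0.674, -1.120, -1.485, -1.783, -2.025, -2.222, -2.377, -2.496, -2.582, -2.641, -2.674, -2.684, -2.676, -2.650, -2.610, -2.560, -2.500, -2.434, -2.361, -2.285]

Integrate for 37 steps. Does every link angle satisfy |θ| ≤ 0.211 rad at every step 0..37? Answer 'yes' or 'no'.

apply F[0]=-15.000 → step 1: x=-0.002, v=-0.203, θ₁=0.070, ω₁=0.213, θ₂=0.076, ω₂=0.009
apply F[1]=-11.425 → step 2: x=-0.008, v=-0.360, θ₁=0.076, ω₁=0.385, θ₂=0.076, ω₂=0.013
apply F[2]=+2.821 → step 3: x=-0.015, v=-0.335, θ₁=0.084, ω₁=0.379, θ₂=0.077, ω₂=0.008
apply F[3]=+9.823 → step 4: x=-0.020, v=-0.221, θ₁=0.090, ω₁=0.291, θ₂=0.077, ω₂=-0.006
apply F[4]=+12.852 → step 5: x=-0.023, v=-0.069, θ₁=0.095, ω₁=0.173, θ₂=0.076, ω₂=-0.028
apply F[5]=+13.686 → step 6: x=-0.023, v=0.093, θ₁=0.097, ω₁=0.049, θ₂=0.075, ω₂=-0.057
apply F[6]=+13.252 → step 7: x=-0.019, v=0.249, θ₁=0.097, ω₁=-0.066, θ₂=0.074, ω₂=-0.088
apply F[7]=+12.061 → step 8: x=-0.013, v=0.390, θ₁=0.095, ω₁=-0.166, θ₂=0.072, ω₂=-0.120
apply F[8]=+10.440 → step 9: x=-0.004, v=0.511, θ₁=0.091, ω₁=-0.247, θ₂=0.069, ω₂=-0.150
apply F[9]=+8.633 → step 10: x=0.007, v=0.609, θ₁=0.085, ω₁=-0.309, θ₂=0.066, ω₂=-0.177
apply F[10]=+6.822 → step 11: x=0.020, v=0.686, θ₁=0.078, ω₁=-0.352, θ₂=0.062, ω₂=-0.201
apply F[11]=+5.141 → step 12: x=0.034, v=0.741, θ₁=0.071, ω₁=-0.379, θ₂=0.058, ω₂=-0.220
apply F[12]=+3.662 → step 13: x=0.050, v=0.779, θ₁=0.063, ω₁=-0.392, θ₂=0.053, ω₂=-0.235
apply F[13]=+2.412 → step 14: x=0.065, v=0.802, θ₁=0.056, ω₁=-0.395, θ₂=0.049, ω₂=-0.246
apply F[14]=+1.383 → step 15: x=0.082, v=0.812, θ₁=0.048, ω₁=-0.390, θ₂=0.044, ω₂=-0.253
apply F[15]=+0.547 → step 16: x=0.098, v=0.813, θ₁=0.040, ω₁=-0.380, θ₂=0.038, ω₂=-0.257
apply F[16]=-0.128 → step 17: x=0.114, v=0.806, θ₁=0.033, ω₁=-0.365, θ₂=0.033, ω₂=-0.257
apply F[17]=-0.674 → step 18: x=0.130, v=0.794, θ₁=0.026, ω₁=-0.348, θ₂=0.028, ω₂=-0.255
apply F[18]=-1.120 → step 19: x=0.146, v=0.776, θ₁=0.019, ω₁=-0.329, θ₂=0.023, ω₂=-0.251
apply F[19]=-1.485 → step 20: x=0.161, v=0.755, θ₁=0.012, ω₁=-0.309, θ₂=0.018, ω₂=-0.244
apply F[20]=-1.783 → step 21: x=0.176, v=0.730, θ₁=0.006, ω₁=-0.288, θ₂=0.013, ω₂=-0.236
apply F[21]=-2.025 → step 22: x=0.190, v=0.704, θ₁=0.001, ω₁=-0.268, θ₂=0.009, ω₂=-0.227
apply F[22]=-2.222 → step 23: x=0.204, v=0.675, θ₁=-0.004, ω₁=-0.247, θ₂=0.004, ω₂=-0.216
apply F[23]=-2.377 → step 24: x=0.217, v=0.646, θ₁=-0.009, ω₁=-0.227, θ₂=0.000, ω₂=-0.205
apply F[24]=-2.496 → step 25: x=0.230, v=0.615, θ₁=-0.013, ω₁=-0.207, θ₂=-0.004, ω₂=-0.193
apply F[25]=-2.582 → step 26: x=0.242, v=0.584, θ₁=-0.017, ω₁=-0.188, θ₂=-0.008, ω₂=-0.180
apply F[26]=-2.641 → step 27: x=0.253, v=0.553, θ₁=-0.021, ω₁=-0.169, θ₂=-0.011, ω₂=-0.168
apply F[27]=-2.674 → step 28: x=0.264, v=0.521, θ₁=-0.024, ω₁=-0.151, θ₂=-0.014, ω₂=-0.155
apply F[28]=-2.684 → step 29: x=0.274, v=0.490, θ₁=-0.027, ω₁=-0.135, θ₂=-0.017, ω₂=-0.142
apply F[29]=-2.676 → step 30: x=0.284, v=0.460, θ₁=-0.029, ω₁=-0.119, θ₂=-0.020, ω₂=-0.130
apply F[30]=-2.650 → step 31: x=0.292, v=0.430, θ₁=-0.032, ω₁=-0.104, θ₂=-0.022, ω₂=-0.118
apply F[31]=-2.610 → step 32: x=0.301, v=0.401, θ₁=-0.034, ω₁=-0.089, θ₂=-0.025, ω₂=-0.106
apply F[32]=-2.560 → step 33: x=0.308, v=0.373, θ₁=-0.035, ω₁=-0.076, θ₂=-0.027, ω₂=-0.095
apply F[33]=-2.500 → step 34: x=0.316, v=0.346, θ₁=-0.037, ω₁=-0.064, θ₂=-0.029, ω₂=-0.084
apply F[34]=-2.434 → step 35: x=0.322, v=0.320, θ₁=-0.038, ω₁=-0.053, θ₂=-0.030, ω₂=-0.074
apply F[35]=-2.361 → step 36: x=0.328, v=0.295, θ₁=-0.039, ω₁=-0.043, θ₂=-0.031, ω₂=-0.064
apply F[36]=-2.285 → step 37: x=0.334, v=0.271, θ₁=-0.040, ω₁=-0.033, θ₂=-0.033, ω₂=-0.055
Max |angle| over trajectory = 0.097 rad; bound = 0.211 → within bound.

Answer: yes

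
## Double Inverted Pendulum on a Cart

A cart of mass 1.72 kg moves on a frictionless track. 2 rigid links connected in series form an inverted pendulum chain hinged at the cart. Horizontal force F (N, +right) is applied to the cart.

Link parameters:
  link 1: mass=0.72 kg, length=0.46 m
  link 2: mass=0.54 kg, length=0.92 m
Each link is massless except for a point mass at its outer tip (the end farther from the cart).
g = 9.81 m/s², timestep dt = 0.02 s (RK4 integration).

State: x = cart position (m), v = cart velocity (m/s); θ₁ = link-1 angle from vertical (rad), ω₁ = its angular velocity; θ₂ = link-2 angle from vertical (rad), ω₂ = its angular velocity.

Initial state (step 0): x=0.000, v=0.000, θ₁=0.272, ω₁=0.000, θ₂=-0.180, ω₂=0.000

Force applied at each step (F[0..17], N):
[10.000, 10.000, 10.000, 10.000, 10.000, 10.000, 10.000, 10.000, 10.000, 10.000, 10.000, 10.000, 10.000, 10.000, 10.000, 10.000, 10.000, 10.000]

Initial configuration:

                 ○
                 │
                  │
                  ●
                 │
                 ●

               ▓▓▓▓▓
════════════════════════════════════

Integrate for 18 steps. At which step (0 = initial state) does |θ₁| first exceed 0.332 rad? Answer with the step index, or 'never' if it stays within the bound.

Answer: 10

Derivation:
apply F[0]=+10.000 → step 1: x=0.001, v=0.080, θ₁=0.273, ω₁=0.065, θ₂=-0.182, ω₂=-0.153
apply F[1]=+10.000 → step 2: x=0.003, v=0.160, θ₁=0.275, ω₁=0.131, θ₂=-0.186, ω₂=-0.307
apply F[2]=+10.000 → step 3: x=0.007, v=0.240, θ₁=0.278, ω₁=0.197, θ₂=-0.194, ω₂=-0.462
apply F[3]=+10.000 → step 4: x=0.013, v=0.320, θ₁=0.283, ω₁=0.266, θ₂=-0.205, ω₂=-0.620
apply F[4]=+10.000 → step 5: x=0.020, v=0.400, θ₁=0.289, ω₁=0.336, θ₂=-0.219, ω₂=-0.780
apply F[5]=+10.000 → step 6: x=0.029, v=0.480, θ₁=0.296, ω₁=0.407, θ₂=-0.236, ω₂=-0.942
apply F[6]=+10.000 → step 7: x=0.039, v=0.560, θ₁=0.305, ω₁=0.480, θ₂=-0.256, ω₂=-1.109
apply F[7]=+10.000 → step 8: x=0.051, v=0.639, θ₁=0.315, ω₁=0.553, θ₂=-0.280, ω₂=-1.278
apply F[8]=+10.000 → step 9: x=0.065, v=0.719, θ₁=0.327, ω₁=0.624, θ₂=-0.307, ω₂=-1.450
apply F[9]=+10.000 → step 10: x=0.080, v=0.800, θ₁=0.340, ω₁=0.693, θ₂=-0.338, ω₂=-1.625
apply F[10]=+10.000 → step 11: x=0.097, v=0.880, θ₁=0.355, ω₁=0.758, θ₂=-0.372, ω₂=-1.802
apply F[11]=+10.000 → step 12: x=0.115, v=0.960, θ₁=0.370, ω₁=0.815, θ₂=-0.410, ω₂=-1.981
apply F[12]=+10.000 → step 13: x=0.135, v=1.041, θ₁=0.387, ω₁=0.862, θ₂=-0.452, ω₂=-2.161
apply F[13]=+10.000 → step 14: x=0.157, v=1.122, θ₁=0.405, ω₁=0.898, θ₂=-0.497, ω₂=-2.342
apply F[14]=+10.000 → step 15: x=0.180, v=1.204, θ₁=0.423, ω₁=0.919, θ₂=-0.545, ω₂=-2.525
apply F[15]=+10.000 → step 16: x=0.205, v=1.285, θ₁=0.441, ω₁=0.923, θ₂=-0.598, ω₂=-2.708
apply F[16]=+10.000 → step 17: x=0.231, v=1.366, θ₁=0.460, ω₁=0.907, θ₂=-0.654, ω₂=-2.893
apply F[17]=+10.000 → step 18: x=0.260, v=1.446, θ₁=0.478, ω₁=0.869, θ₂=-0.714, ω₂=-3.081
|θ₁| = 0.340 > 0.332 first at step 10.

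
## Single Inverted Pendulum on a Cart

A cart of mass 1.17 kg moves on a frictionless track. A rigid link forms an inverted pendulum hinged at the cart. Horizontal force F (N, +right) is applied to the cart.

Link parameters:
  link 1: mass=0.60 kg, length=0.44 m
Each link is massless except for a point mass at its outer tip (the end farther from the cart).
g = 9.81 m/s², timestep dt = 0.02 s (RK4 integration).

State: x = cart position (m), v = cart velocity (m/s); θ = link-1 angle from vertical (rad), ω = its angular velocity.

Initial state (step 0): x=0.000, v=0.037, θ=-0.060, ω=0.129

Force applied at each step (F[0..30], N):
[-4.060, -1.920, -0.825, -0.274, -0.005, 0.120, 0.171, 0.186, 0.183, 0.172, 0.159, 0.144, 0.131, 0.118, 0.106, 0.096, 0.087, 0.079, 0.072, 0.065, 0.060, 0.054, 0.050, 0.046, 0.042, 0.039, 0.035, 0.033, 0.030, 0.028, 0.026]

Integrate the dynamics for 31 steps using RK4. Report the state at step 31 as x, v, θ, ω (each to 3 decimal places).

apply F[0]=-4.060 → step 1: x=0.000, v=-0.026, θ=-0.056, ω=0.247
apply F[1]=-1.920 → step 2: x=-0.001, v=-0.054, θ=-0.051, ω=0.285
apply F[2]=-0.825 → step 3: x=-0.002, v=-0.063, θ=-0.045, ω=0.285
apply F[3]=-0.274 → step 4: x=-0.003, v=-0.064, θ=-0.040, ω=0.267
apply F[4]=-0.005 → step 5: x=-0.004, v=-0.060, θ=-0.035, ω=0.242
apply F[5]=+0.120 → step 6: x=-0.006, v=-0.055, θ=-0.030, ω=0.216
apply F[6]=+0.171 → step 7: x=-0.007, v=-0.049, θ=-0.026, ω=0.190
apply F[7]=+0.186 → step 8: x=-0.007, v=-0.043, θ=-0.022, ω=0.167
apply F[8]=+0.183 → step 9: x=-0.008, v=-0.038, θ=-0.019, ω=0.146
apply F[9]=+0.172 → step 10: x=-0.009, v=-0.033, θ=-0.017, ω=0.127
apply F[10]=+0.159 → step 11: x=-0.010, v=-0.029, θ=-0.014, ω=0.110
apply F[11]=+0.144 → step 12: x=-0.010, v=-0.025, θ=-0.012, ω=0.096
apply F[12]=+0.131 → step 13: x=-0.011, v=-0.022, θ=-0.010, ω=0.083
apply F[13]=+0.118 → step 14: x=-0.011, v=-0.019, θ=-0.009, ω=0.072
apply F[14]=+0.106 → step 15: x=-0.011, v=-0.016, θ=-0.008, ω=0.062
apply F[15]=+0.096 → step 16: x=-0.012, v=-0.014, θ=-0.006, ω=0.054
apply F[16]=+0.087 → step 17: x=-0.012, v=-0.012, θ=-0.005, ω=0.047
apply F[17]=+0.079 → step 18: x=-0.012, v=-0.010, θ=-0.004, ω=0.040
apply F[18]=+0.072 → step 19: x=-0.012, v=-0.008, θ=-0.004, ω=0.035
apply F[19]=+0.065 → step 20: x=-0.013, v=-0.007, θ=-0.003, ω=0.030
apply F[20]=+0.060 → step 21: x=-0.013, v=-0.006, θ=-0.003, ω=0.026
apply F[21]=+0.054 → step 22: x=-0.013, v=-0.004, θ=-0.002, ω=0.022
apply F[22]=+0.050 → step 23: x=-0.013, v=-0.003, θ=-0.002, ω=0.019
apply F[23]=+0.046 → step 24: x=-0.013, v=-0.003, θ=-0.001, ω=0.016
apply F[24]=+0.042 → step 25: x=-0.013, v=-0.002, θ=-0.001, ω=0.014
apply F[25]=+0.039 → step 26: x=-0.013, v=-0.001, θ=-0.001, ω=0.012
apply F[26]=+0.035 → step 27: x=-0.013, v=-0.000, θ=-0.001, ω=0.010
apply F[27]=+0.033 → step 28: x=-0.013, v=0.000, θ=-0.000, ω=0.008
apply F[28]=+0.030 → step 29: x=-0.013, v=0.001, θ=-0.000, ω=0.007
apply F[29]=+0.028 → step 30: x=-0.013, v=0.001, θ=-0.000, ω=0.006
apply F[30]=+0.026 → step 31: x=-0.013, v=0.002, θ=0.000, ω=0.005

Answer: x=-0.013, v=0.002, θ=0.000, ω=0.005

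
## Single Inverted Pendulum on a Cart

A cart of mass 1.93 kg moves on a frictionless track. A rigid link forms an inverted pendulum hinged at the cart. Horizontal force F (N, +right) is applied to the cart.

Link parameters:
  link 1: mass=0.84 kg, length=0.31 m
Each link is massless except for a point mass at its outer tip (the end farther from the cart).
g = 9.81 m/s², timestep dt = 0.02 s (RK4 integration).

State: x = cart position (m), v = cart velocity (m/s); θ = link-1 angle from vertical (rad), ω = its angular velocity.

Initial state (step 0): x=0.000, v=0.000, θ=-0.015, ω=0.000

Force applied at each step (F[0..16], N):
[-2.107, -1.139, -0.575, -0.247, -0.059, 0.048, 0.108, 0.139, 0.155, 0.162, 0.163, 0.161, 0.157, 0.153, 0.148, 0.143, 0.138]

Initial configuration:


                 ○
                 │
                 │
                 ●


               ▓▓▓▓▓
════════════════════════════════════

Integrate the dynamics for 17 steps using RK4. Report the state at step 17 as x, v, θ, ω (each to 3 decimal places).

Answer: x=-0.010, v=-0.019, θ=0.002, ω=0.012

Derivation:
apply F[0]=-2.107 → step 1: x=-0.000, v=-0.021, θ=-0.014, ω=0.057
apply F[1]=-1.139 → step 2: x=-0.001, v=-0.031, θ=-0.013, ω=0.083
apply F[2]=-0.575 → step 3: x=-0.001, v=-0.036, θ=-0.011, ω=0.091
apply F[3]=-0.247 → step 4: x=-0.002, v=-0.038, θ=-0.010, ω=0.089
apply F[4]=-0.059 → step 5: x=-0.003, v=-0.038, θ=-0.008, ω=0.084
apply F[5]=+0.048 → step 6: x=-0.004, v=-0.037, θ=-0.006, ω=0.076
apply F[6]=+0.108 → step 7: x=-0.004, v=-0.035, θ=-0.005, ω=0.067
apply F[7]=+0.139 → step 8: x=-0.005, v=-0.033, θ=-0.004, ω=0.059
apply F[8]=+0.155 → step 9: x=-0.006, v=-0.031, θ=-0.002, ω=0.051
apply F[9]=+0.162 → step 10: x=-0.006, v=-0.029, θ=-0.001, ω=0.044
apply F[10]=+0.163 → step 11: x=-0.007, v=-0.028, θ=-0.001, ω=0.037
apply F[11]=+0.161 → step 12: x=-0.007, v=-0.026, θ=0.000, ω=0.032
apply F[12]=+0.157 → step 13: x=-0.008, v=-0.024, θ=0.001, ω=0.027
apply F[13]=+0.153 → step 14: x=-0.008, v=-0.023, θ=0.001, ω=0.022
apply F[14]=+0.148 → step 15: x=-0.009, v=-0.021, θ=0.001, ω=0.019
apply F[15]=+0.143 → step 16: x=-0.009, v=-0.020, θ=0.002, ω=0.015
apply F[16]=+0.138 → step 17: x=-0.010, v=-0.019, θ=0.002, ω=0.012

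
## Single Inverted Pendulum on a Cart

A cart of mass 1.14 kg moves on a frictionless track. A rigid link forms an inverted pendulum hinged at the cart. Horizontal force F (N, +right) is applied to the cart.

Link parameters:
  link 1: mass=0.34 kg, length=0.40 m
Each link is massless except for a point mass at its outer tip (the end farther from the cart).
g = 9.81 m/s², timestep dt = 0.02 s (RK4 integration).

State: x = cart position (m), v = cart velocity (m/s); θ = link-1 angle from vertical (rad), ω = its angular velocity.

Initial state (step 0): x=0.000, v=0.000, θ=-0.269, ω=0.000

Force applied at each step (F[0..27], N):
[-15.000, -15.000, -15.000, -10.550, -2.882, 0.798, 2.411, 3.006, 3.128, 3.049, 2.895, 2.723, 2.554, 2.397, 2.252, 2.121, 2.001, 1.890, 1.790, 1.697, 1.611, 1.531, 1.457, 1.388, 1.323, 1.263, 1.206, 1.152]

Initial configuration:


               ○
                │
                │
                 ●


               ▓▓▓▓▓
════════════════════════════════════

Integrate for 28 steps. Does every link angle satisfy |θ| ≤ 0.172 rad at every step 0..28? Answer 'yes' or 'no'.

apply F[0]=-15.000 → step 1: x=-0.002, v=-0.243, θ=-0.264, ω=0.457
apply F[1]=-15.000 → step 2: x=-0.010, v=-0.487, θ=-0.251, ω=0.922
apply F[2]=-15.000 → step 3: x=-0.022, v=-0.734, θ=-0.227, ω=1.403
apply F[3]=-10.550 → step 4: x=-0.038, v=-0.906, θ=-0.196, ω=1.720
apply F[4]=-2.882 → step 5: x=-0.057, v=-0.947, θ=-0.162, ω=1.734
apply F[5]=+0.798 → step 6: x=-0.076, v=-0.926, θ=-0.128, ω=1.611
apply F[6]=+2.411 → step 7: x=-0.094, v=-0.878, θ=-0.098, ω=1.436
apply F[7]=+3.006 → step 8: x=-0.111, v=-0.820, θ=-0.071, ω=1.253
apply F[8]=+3.128 → step 9: x=-0.126, v=-0.762, θ=-0.048, ω=1.079
apply F[9]=+3.049 → step 10: x=-0.141, v=-0.707, θ=-0.028, ω=0.922
apply F[10]=+2.895 → step 11: x=-0.155, v=-0.655, θ=-0.011, ω=0.783
apply F[11]=+2.723 → step 12: x=-0.167, v=-0.607, θ=0.004, ω=0.661
apply F[12]=+2.554 → step 13: x=-0.179, v=-0.563, θ=0.016, ω=0.555
apply F[13]=+2.397 → step 14: x=-0.190, v=-0.522, θ=0.026, ω=0.464
apply F[14]=+2.252 → step 15: x=-0.200, v=-0.484, θ=0.034, ω=0.384
apply F[15]=+2.121 → step 16: x=-0.209, v=-0.449, θ=0.041, ω=0.316
apply F[16]=+2.001 → step 17: x=-0.218, v=-0.417, θ=0.047, ω=0.256
apply F[17]=+1.890 → step 18: x=-0.226, v=-0.386, θ=0.052, ω=0.205
apply F[18]=+1.790 → step 19: x=-0.233, v=-0.358, θ=0.055, ω=0.161
apply F[19]=+1.697 → step 20: x=-0.240, v=-0.332, θ=0.058, ω=0.123
apply F[20]=+1.611 → step 21: x=-0.247, v=-0.307, θ=0.060, ω=0.090
apply F[21]=+1.531 → step 22: x=-0.253, v=-0.284, θ=0.062, ω=0.062
apply F[22]=+1.457 → step 23: x=-0.258, v=-0.262, θ=0.063, ω=0.038
apply F[23]=+1.388 → step 24: x=-0.263, v=-0.241, θ=0.064, ω=0.018
apply F[24]=+1.323 → step 25: x=-0.268, v=-0.222, θ=0.064, ω=0.000
apply F[25]=+1.263 → step 26: x=-0.272, v=-0.203, θ=0.064, ω=-0.015
apply F[26]=+1.206 → step 27: x=-0.276, v=-0.186, θ=0.063, ω=-0.027
apply F[27]=+1.152 → step 28: x=-0.279, v=-0.169, θ=0.062, ω=-0.037
Max |angle| over trajectory = 0.269 rad; bound = 0.172 → exceeded.

Answer: no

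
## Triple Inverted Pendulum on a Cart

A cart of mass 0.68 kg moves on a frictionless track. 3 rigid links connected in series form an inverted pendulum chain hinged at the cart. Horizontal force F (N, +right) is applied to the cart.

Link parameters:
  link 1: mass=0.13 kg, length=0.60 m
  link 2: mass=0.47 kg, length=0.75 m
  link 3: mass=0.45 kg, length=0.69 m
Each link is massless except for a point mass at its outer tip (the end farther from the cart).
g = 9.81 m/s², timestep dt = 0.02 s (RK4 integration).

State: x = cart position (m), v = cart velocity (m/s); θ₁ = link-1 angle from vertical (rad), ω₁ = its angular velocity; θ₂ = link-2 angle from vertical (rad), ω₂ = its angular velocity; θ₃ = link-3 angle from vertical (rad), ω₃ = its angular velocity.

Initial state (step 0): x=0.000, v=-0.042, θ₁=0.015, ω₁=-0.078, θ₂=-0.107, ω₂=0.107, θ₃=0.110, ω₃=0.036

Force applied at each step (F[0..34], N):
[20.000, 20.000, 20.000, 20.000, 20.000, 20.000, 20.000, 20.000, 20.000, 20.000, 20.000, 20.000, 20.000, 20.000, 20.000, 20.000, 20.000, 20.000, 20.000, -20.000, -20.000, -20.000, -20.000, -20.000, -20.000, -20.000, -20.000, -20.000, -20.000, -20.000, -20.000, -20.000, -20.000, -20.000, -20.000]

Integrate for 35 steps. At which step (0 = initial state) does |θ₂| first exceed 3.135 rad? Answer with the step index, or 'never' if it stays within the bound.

Answer: never

Derivation:
apply F[0]=+20.000 → step 1: x=0.005, v=0.543, θ₁=0.006, ω₁=-0.806, θ₂=-0.108, ω₂=-0.164, θ₃=0.112, ω₃=0.142
apply F[1]=+20.000 → step 2: x=0.022, v=1.132, θ₁=-0.018, ω₁=-1.598, θ₂=-0.113, ω₂=-0.384, θ₃=0.116, ω₃=0.239
apply F[2]=+20.000 → step 3: x=0.050, v=1.726, θ₁=-0.058, ω₁=-2.493, θ₂=-0.122, ω₂=-0.513, θ₃=0.121, ω₃=0.311
apply F[3]=+20.000 → step 4: x=0.091, v=2.318, θ₁=-0.118, ω₁=-3.485, θ₂=-0.133, ω₂=-0.540, θ₃=0.128, ω₃=0.331
apply F[4]=+20.000 → step 5: x=0.143, v=2.885, θ₁=-0.198, ω₁=-4.443, θ₂=-0.144, ω₂=-0.535, θ₃=0.134, ω₃=0.268
apply F[5]=+20.000 → step 6: x=0.206, v=3.400, θ₁=-0.294, ω₁=-5.136, θ₂=-0.155, ω₂=-0.673, θ₃=0.138, ω₃=0.116
apply F[6]=+20.000 → step 7: x=0.279, v=3.860, θ₁=-0.400, ω₁=-5.452, θ₂=-0.172, ω₂=-1.068, θ₃=0.138, ω₃=-0.085
apply F[7]=+20.000 → step 8: x=0.360, v=4.280, θ₁=-0.510, ω₁=-5.471, θ₂=-0.200, ω₂=-1.688, θ₃=0.134, ω₃=-0.300
apply F[8]=+20.000 → step 9: x=0.450, v=4.674, θ₁=-0.618, ω₁=-5.296, θ₂=-0.241, ω₂=-2.453, θ₃=0.126, ω₃=-0.521
apply F[9]=+20.000 → step 10: x=0.547, v=5.045, θ₁=-0.721, ω₁=-4.966, θ₂=-0.298, ω₂=-3.308, θ₃=0.113, ω₃=-0.758
apply F[10]=+20.000 → step 11: x=0.651, v=5.390, θ₁=-0.816, ω₁=-4.478, θ₂=-0.374, ω₂=-4.218, θ₃=0.096, ω₃=-1.032
apply F[11]=+20.000 → step 12: x=0.762, v=5.702, θ₁=-0.899, ω₁=-3.813, θ₂=-0.467, ω₂=-5.163, θ₃=0.072, ω₃=-1.374
apply F[12]=+20.000 → step 13: x=0.879, v=5.963, θ₁=-0.967, ω₁=-2.960, θ₂=-0.580, ω₂=-6.113, θ₃=0.040, ω₃=-1.827
apply F[13]=+20.000 → step 14: x=1.000, v=6.149, θ₁=-1.016, ω₁=-1.960, θ₂=-0.711, ω₂=-7.006, θ₃=-0.003, ω₃=-2.457
apply F[14]=+20.000 → step 15: x=1.124, v=6.228, θ₁=-1.046, ω₁=-1.009, θ₂=-0.859, ω₂=-7.673, θ₃=-0.060, ω₃=-3.337
apply F[15]=+20.000 → step 16: x=1.249, v=6.211, θ₁=-1.060, ω₁=-0.552, θ₂=-1.015, ω₂=-7.793, θ₃=-0.138, ω₃=-4.465
apply F[16]=+20.000 → step 17: x=1.373, v=6.189, θ₁=-1.074, ω₁=-0.971, θ₂=-1.165, ω₂=-7.165, θ₃=-0.239, ω₃=-5.648
apply F[17]=+20.000 → step 18: x=1.497, v=6.246, θ₁=-1.103, ω₁=-2.073, θ₂=-1.298, ω₂=-6.007, θ₃=-0.363, ω₃=-6.676
apply F[18]=+20.000 → step 19: x=1.623, v=6.362, θ₁=-1.158, ω₁=-3.447, θ₂=-1.404, ω₂=-4.600, θ₃=-0.505, ω₃=-7.534
apply F[19]=-20.000 → step 20: x=1.744, v=5.793, θ₁=-1.228, ω₁=-3.552, θ₂=-1.492, ω₂=-4.208, θ₃=-0.657, ω₃=-7.644
apply F[20]=-20.000 → step 21: x=1.855, v=5.226, θ₁=-1.301, ω₁=-3.729, θ₂=-1.573, ω₂=-3.836, θ₃=-0.811, ω₃=-7.742
apply F[21]=-20.000 → step 22: x=1.953, v=4.652, θ₁=-1.378, ω₁=-3.988, θ₂=-1.646, ω₂=-3.471, θ₃=-0.966, ω₃=-7.837
apply F[22]=-20.000 → step 23: x=2.041, v=4.062, θ₁=-1.461, ω₁=-4.346, θ₂=-1.711, ω₂=-3.100, θ₃=-1.124, ω₃=-7.938
apply F[23]=-20.000 → step 24: x=2.116, v=3.443, θ₁=-1.553, ω₁=-4.822, θ₂=-1.770, ω₂=-2.712, θ₃=-1.284, ω₃=-8.052
apply F[24]=-20.000 → step 25: x=2.178, v=2.774, θ₁=-1.655, ω₁=-5.433, θ₂=-1.820, ω₂=-2.306, θ₃=-1.446, ω₃=-8.182
apply F[25]=-20.000 → step 26: x=2.226, v=2.026, θ₁=-1.771, ω₁=-6.179, θ₂=-1.862, ω₂=-1.916, θ₃=-1.611, ω₃=-8.324
apply F[26]=-20.000 → step 27: x=2.258, v=1.166, θ₁=-1.902, ω₁=-6.991, θ₂=-1.897, ω₂=-1.664, θ₃=-1.779, ω₃=-8.449
apply F[27]=-20.000 → step 28: x=2.272, v=0.186, θ₁=-2.050, ω₁=-7.680, θ₂=-1.931, ω₂=-1.802, θ₃=-1.949, ω₃=-8.494
apply F[28]=-20.000 → step 29: x=2.265, v=-0.862, θ₁=-2.207, ω₁=-8.017, θ₂=-1.974, ω₂=-2.570, θ₃=-2.118, ω₃=-8.396
apply F[29]=-20.000 → step 30: x=2.237, v=-1.906, θ₁=-2.367, ω₁=-7.917, θ₂=-2.038, ω₂=-3.986, θ₃=-2.284, ω₃=-8.145
apply F[30]=-20.000 → step 31: x=2.189, v=-2.921, θ₁=-2.521, ω₁=-7.351, θ₂=-2.137, ω₂=-5.959, θ₃=-2.443, ω₃=-7.755
apply F[31]=-20.000 → step 32: x=2.121, v=-3.940, θ₁=-2.657, ω₁=-6.164, θ₂=-2.280, ω₂=-8.528, θ₃=-2.593, ω₃=-7.202
apply F[32]=-20.000 → step 33: x=2.031, v=-5.080, θ₁=-2.761, ω₁=-4.044, θ₂=-2.484, ω₂=-12.030, θ₃=-2.729, ω₃=-6.379
apply F[33]=-20.000 → step 34: x=1.914, v=-6.747, θ₁=-2.818, ω₁=-2.333, θ₂=-2.768, ω₂=-15.986, θ₃=-2.845, ω₃=-5.303
apply F[34]=-20.000 → step 35: x=1.759, v=-8.670, θ₁=-2.915, ω₁=-8.358, θ₂=-3.074, ω₂=-13.564, θ₃=-2.951, ω₃=-5.567
max |θ₂| = 3.074 ≤ 3.135 over all 36 states.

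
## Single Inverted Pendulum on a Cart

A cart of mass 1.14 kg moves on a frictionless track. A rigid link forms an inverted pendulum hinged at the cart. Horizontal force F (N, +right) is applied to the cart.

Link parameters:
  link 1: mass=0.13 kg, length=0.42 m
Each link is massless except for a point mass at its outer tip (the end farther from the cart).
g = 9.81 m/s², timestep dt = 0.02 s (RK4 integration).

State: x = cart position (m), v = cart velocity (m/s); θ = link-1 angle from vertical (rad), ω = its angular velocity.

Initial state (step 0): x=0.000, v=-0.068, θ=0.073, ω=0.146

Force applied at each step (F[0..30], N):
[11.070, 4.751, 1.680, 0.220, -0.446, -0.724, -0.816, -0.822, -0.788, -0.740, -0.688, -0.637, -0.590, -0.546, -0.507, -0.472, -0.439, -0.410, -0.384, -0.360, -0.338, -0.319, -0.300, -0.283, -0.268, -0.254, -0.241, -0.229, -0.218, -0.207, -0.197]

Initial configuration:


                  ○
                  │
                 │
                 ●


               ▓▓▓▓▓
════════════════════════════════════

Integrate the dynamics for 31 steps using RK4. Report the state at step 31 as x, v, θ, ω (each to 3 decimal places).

Answer: x=0.069, v=0.024, θ=-0.013, ω=0.013

Derivation:
apply F[0]=+11.070 → step 1: x=0.001, v=0.124, θ=0.072, ω=-0.277
apply F[1]=+4.751 → step 2: x=0.004, v=0.206, θ=0.065, ω=-0.439
apply F[2]=+1.680 → step 3: x=0.008, v=0.234, θ=0.055, ω=-0.478
apply F[3]=+0.220 → step 4: x=0.013, v=0.237, θ=0.046, ω=-0.461
apply F[4]=-0.446 → step 5: x=0.018, v=0.228, θ=0.037, ω=-0.421
apply F[5]=-0.724 → step 6: x=0.022, v=0.215, θ=0.029, ω=-0.373
apply F[6]=-0.816 → step 7: x=0.026, v=0.200, θ=0.022, ω=-0.326
apply F[7]=-0.822 → step 8: x=0.030, v=0.185, θ=0.016, ω=-0.282
apply F[8]=-0.788 → step 9: x=0.034, v=0.171, θ=0.011, ω=-0.242
apply F[9]=-0.740 → step 10: x=0.037, v=0.158, θ=0.006, ω=-0.206
apply F[10]=-0.688 → step 11: x=0.040, v=0.146, θ=0.003, ω=-0.175
apply F[11]=-0.637 → step 12: x=0.043, v=0.135, θ=-0.001, ω=-0.148
apply F[12]=-0.590 → step 13: x=0.045, v=0.124, θ=-0.003, ω=-0.124
apply F[13]=-0.546 → step 14: x=0.048, v=0.115, θ=-0.006, ω=-0.104
apply F[14]=-0.507 → step 15: x=0.050, v=0.106, θ=-0.007, ω=-0.086
apply F[15]=-0.472 → step 16: x=0.052, v=0.098, θ=-0.009, ω=-0.071
apply F[16]=-0.439 → step 17: x=0.054, v=0.090, θ=-0.010, ω=-0.058
apply F[17]=-0.410 → step 18: x=0.056, v=0.083, θ=-0.011, ω=-0.046
apply F[18]=-0.384 → step 19: x=0.057, v=0.077, θ=-0.012, ω=-0.036
apply F[19]=-0.360 → step 20: x=0.059, v=0.071, θ=-0.013, ω=-0.028
apply F[20]=-0.338 → step 21: x=0.060, v=0.065, θ=-0.013, ω=-0.020
apply F[21]=-0.319 → step 22: x=0.061, v=0.060, θ=-0.014, ω=-0.014
apply F[22]=-0.300 → step 23: x=0.062, v=0.055, θ=-0.014, ω=-0.009
apply F[23]=-0.283 → step 24: x=0.064, v=0.050, θ=-0.014, ω=-0.004
apply F[24]=-0.268 → step 25: x=0.064, v=0.046, θ=-0.014, ω=-0.000
apply F[25]=-0.254 → step 26: x=0.065, v=0.042, θ=-0.014, ω=0.003
apply F[26]=-0.241 → step 27: x=0.066, v=0.038, θ=-0.014, ω=0.006
apply F[27]=-0.229 → step 28: x=0.067, v=0.034, θ=-0.014, ω=0.008
apply F[28]=-0.218 → step 29: x=0.068, v=0.031, θ=-0.014, ω=0.010
apply F[29]=-0.207 → step 30: x=0.068, v=0.027, θ=-0.013, ω=0.012
apply F[30]=-0.197 → step 31: x=0.069, v=0.024, θ=-0.013, ω=0.013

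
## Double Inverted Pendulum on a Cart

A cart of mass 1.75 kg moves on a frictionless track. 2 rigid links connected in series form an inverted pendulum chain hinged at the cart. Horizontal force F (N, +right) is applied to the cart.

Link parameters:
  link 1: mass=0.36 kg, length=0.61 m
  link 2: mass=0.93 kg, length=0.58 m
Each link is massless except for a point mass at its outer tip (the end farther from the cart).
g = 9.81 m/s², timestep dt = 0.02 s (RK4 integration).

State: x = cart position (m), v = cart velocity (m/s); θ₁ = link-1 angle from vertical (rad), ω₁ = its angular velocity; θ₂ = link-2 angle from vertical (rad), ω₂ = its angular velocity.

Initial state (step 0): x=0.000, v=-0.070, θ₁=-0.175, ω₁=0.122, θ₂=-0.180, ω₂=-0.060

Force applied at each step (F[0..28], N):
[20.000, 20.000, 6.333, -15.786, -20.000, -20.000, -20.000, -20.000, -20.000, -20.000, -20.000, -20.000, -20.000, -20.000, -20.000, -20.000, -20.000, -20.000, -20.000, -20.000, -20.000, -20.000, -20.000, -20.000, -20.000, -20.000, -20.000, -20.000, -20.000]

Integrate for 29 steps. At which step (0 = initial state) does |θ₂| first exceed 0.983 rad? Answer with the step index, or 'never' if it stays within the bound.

Answer: never

Derivation:
apply F[0]=+20.000 → step 1: x=0.001, v=0.178, θ₁=-0.177, ω₁=-0.331, θ₂=-0.181, ω₂=-0.065
apply F[1]=+20.000 → step 2: x=0.007, v=0.426, θ₁=-0.188, ω₁=-0.788, θ₂=-0.183, ω₂=-0.065
apply F[2]=+6.333 → step 3: x=0.017, v=0.522, θ₁=-0.206, ω₁=-1.015, θ₂=-0.184, ω₂=-0.051
apply F[3]=-15.786 → step 4: x=0.026, v=0.375, θ₁=-0.225, ω₁=-0.877, θ₂=-0.184, ω₂=-0.010
apply F[4]=-20.000 → step 5: x=0.031, v=0.184, θ₁=-0.241, ω₁=-0.695, θ₂=-0.184, ω₂=0.059
apply F[5]=-20.000 → step 6: x=0.033, v=-0.003, θ₁=-0.253, ω₁=-0.538, θ₂=-0.182, ω₂=0.149
apply F[6]=-20.000 → step 7: x=0.031, v=-0.188, θ₁=-0.262, ω₁=-0.402, θ₂=-0.178, ω₂=0.260
apply F[7]=-20.000 → step 8: x=0.025, v=-0.372, θ₁=-0.269, ω₁=-0.284, θ₂=-0.171, ω₂=0.390
apply F[8]=-20.000 → step 9: x=0.016, v=-0.555, θ₁=-0.274, ω₁=-0.182, θ₂=-0.162, ω₂=0.538
apply F[9]=-20.000 → step 10: x=0.003, v=-0.738, θ₁=-0.277, ω₁=-0.093, θ₂=-0.150, ω₂=0.705
apply F[10]=-20.000 → step 11: x=-0.013, v=-0.922, θ₁=-0.278, ω₁=-0.017, θ₂=-0.134, ω₂=0.891
apply F[11]=-20.000 → step 12: x=-0.034, v=-1.106, θ₁=-0.277, ω₁=0.048, θ₂=-0.114, ω₂=1.097
apply F[12]=-20.000 → step 13: x=-0.058, v=-1.292, θ₁=-0.276, ω₁=0.104, θ₂=-0.090, ω₂=1.323
apply F[13]=-20.000 → step 14: x=-0.085, v=-1.481, θ₁=-0.273, ω₁=0.154, θ₂=-0.061, ω₂=1.569
apply F[14]=-20.000 → step 15: x=-0.117, v=-1.671, θ₁=-0.270, ω₁=0.200, θ₂=-0.027, ω₂=1.835
apply F[15]=-20.000 → step 16: x=-0.152, v=-1.865, θ₁=-0.265, ω₁=0.249, θ₂=0.013, ω₂=2.118
apply F[16]=-20.000 → step 17: x=-0.192, v=-2.063, θ₁=-0.260, ω₁=0.306, θ₂=0.058, ω₂=2.412
apply F[17]=-20.000 → step 18: x=-0.235, v=-2.264, θ₁=-0.253, ω₁=0.380, θ₂=0.109, ω₂=2.712
apply F[18]=-20.000 → step 19: x=-0.282, v=-2.469, θ₁=-0.244, ω₁=0.480, θ₂=0.166, ω₂=3.009
apply F[19]=-20.000 → step 20: x=-0.334, v=-2.679, θ₁=-0.234, ω₁=0.616, θ₂=0.229, ω₂=3.297
apply F[20]=-20.000 → step 21: x=-0.389, v=-2.892, θ₁=-0.219, ω₁=0.797, θ₂=0.298, ω₂=3.567
apply F[21]=-20.000 → step 22: x=-0.449, v=-3.108, θ₁=-0.201, ω₁=1.031, θ₂=0.372, ω₂=3.812
apply F[22]=-20.000 → step 23: x=-0.514, v=-3.328, θ₁=-0.178, ω₁=1.323, θ₂=0.450, ω₂=4.025
apply F[23]=-20.000 → step 24: x=-0.582, v=-3.551, θ₁=-0.148, ω₁=1.679, θ₂=0.533, ω₂=4.198
apply F[24]=-20.000 → step 25: x=-0.656, v=-3.777, θ₁=-0.110, ω₁=2.101, θ₂=0.618, ω₂=4.322
apply F[25]=-20.000 → step 26: x=-0.734, v=-4.005, θ₁=-0.063, ω₁=2.591, θ₂=0.705, ω₂=4.383
apply F[26]=-20.000 → step 27: x=-0.816, v=-4.233, θ₁=-0.006, ω₁=3.149, θ₂=0.793, ω₂=4.364
apply F[27]=-20.000 → step 28: x=-0.903, v=-4.461, θ₁=0.063, ω₁=3.772, θ₂=0.879, ω₂=4.243
apply F[28]=-20.000 → step 29: x=-0.994, v=-4.685, θ₁=0.145, ω₁=4.459, θ₂=0.962, ω₂=3.993
max |θ₂| = 0.962 ≤ 0.983 over all 30 states.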